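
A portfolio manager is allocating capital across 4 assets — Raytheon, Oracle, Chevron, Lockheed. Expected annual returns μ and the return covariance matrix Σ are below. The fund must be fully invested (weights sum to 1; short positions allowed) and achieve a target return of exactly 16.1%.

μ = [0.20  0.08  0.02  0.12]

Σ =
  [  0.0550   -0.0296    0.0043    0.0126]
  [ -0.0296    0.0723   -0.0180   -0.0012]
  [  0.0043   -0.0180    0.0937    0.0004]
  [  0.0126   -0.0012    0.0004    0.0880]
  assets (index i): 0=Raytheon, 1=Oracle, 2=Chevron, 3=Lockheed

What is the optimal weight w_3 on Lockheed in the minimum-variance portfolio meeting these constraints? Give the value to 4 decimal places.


u=Σ⁻¹μ = [5.2891  3.4392  0.6286  0.6504]
v=Σ⁻¹𝟙 = [31.9304  30.7790  15.0893  7.1429]
a=μᵀu=1.423580  b=𝟙ᵀu=10.007332  c=𝟙ᵀv=84.941524  D=ac−b²=20.774392
λ₁=(c·0.161−b)/D = (84.941524·0.161−10.007332)/20.774392 = 0.176576
λ₂=(a−b·0.161)/D = (1.423580−10.007332·0.161)/20.774392 = -0.009030
w* = 0.176576·u + -0.009030·v:
  w_0 = 0.176576·5.2891 + -0.009030·31.9304 = 0.6456  (Raytheon)
  w_1 = 0.176576·3.4392 + -0.009030·30.7790 = 0.3293  (Oracle)
  w_2 = 0.176576·0.6286 + -0.009030·15.0893 = -0.0253  (Chevron)
  w_3 = 0.176576·0.6504 + -0.009030·7.1429 = 0.0503  (Lockheed)
Σw_i=1.0000  μᵀw=0.1610
σ²=wᵀΣw=λ₁·μ_p+λ₂ = 0.176576·0.161 + -0.009030 = 0.019398 ≈ 0.0194

0.0503


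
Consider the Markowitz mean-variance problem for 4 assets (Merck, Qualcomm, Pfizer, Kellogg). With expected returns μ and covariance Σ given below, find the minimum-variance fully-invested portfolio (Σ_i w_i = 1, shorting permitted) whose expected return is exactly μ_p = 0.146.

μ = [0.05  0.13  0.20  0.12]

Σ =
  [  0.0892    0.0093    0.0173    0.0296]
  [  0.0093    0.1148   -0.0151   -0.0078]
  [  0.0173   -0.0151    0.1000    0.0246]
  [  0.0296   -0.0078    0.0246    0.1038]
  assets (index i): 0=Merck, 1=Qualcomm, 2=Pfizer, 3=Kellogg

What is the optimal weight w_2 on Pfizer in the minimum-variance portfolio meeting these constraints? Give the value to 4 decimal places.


x=Σ⁻¹μ = [-0.2789  1.4845  2.0612  0.8587]
y=Σ⁻¹𝟙 = [6.3346  9.7940  8.7888  6.4806]
a=μᵀx=0.694308  b=𝟙ᵀx=4.125372  c=𝟙ᵀy=31.397922  D=ac−b²=4.781137
λ₁=(c·0.146−b)/D = (31.397922·0.146−4.125372)/4.781137 = 0.095945
λ₂=(a−b·0.146)/D = (0.694308−4.125372·0.146)/4.781137 = 0.019243
w* = 0.095945·x + 0.019243·y:
  w_0 = 0.095945·-0.2789 + 0.019243·6.3346 = 0.0951  (Merck)
  w_1 = 0.095945·1.4845 + 0.019243·9.7940 = 0.3309  (Qualcomm)
  w_2 = 0.095945·2.0612 + 0.019243·8.7888 = 0.3669  (Pfizer)
  w_3 = 0.095945·0.8587 + 0.019243·6.4806 = 0.2071  (Kellogg)
Σw_i=1.0000  μᵀw=0.1460
σ²=wᵀΣw=λ₁·μ_p+λ₂ = 0.095945·0.146 + 0.019243 = 0.033251 ≈ 0.0333

0.3669


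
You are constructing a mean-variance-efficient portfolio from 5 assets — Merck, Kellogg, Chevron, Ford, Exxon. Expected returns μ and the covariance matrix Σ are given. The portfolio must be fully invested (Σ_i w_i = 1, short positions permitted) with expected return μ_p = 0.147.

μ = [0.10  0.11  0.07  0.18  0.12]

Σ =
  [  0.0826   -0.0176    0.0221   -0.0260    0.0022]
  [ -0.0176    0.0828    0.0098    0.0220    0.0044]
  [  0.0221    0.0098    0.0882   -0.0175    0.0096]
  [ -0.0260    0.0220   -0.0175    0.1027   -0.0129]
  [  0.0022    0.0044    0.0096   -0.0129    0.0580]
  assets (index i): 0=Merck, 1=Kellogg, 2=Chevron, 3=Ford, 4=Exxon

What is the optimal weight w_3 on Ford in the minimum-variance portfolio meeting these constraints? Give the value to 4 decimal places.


0.4626

p=Σ⁻¹μ = [2.0007  0.9322  0.4103  2.4302  2.3950]
q=Σ⁻¹𝟙 = [16.6094  9.7165  7.1731  15.3567  18.1025]
a=μᵀp=1.056169  b=𝟙ᵀp=8.168380  c=𝟙ᵀq=66.958228  D=ac−b²=3.996778
λ₁=(c·0.147−b)/D = (66.958228·0.147−8.168380)/3.996778 = 0.418957
λ₂=(a−b·0.147)/D = (1.056169−8.168380·0.147)/3.996778 = -0.036175
w* = 0.418957·p + -0.036175·q:
  w_0 = 0.418957·2.0007 + -0.036175·16.6094 = 0.2374  (Merck)
  w_1 = 0.418957·0.9322 + -0.036175·9.7165 = 0.0391  (Kellogg)
  w_2 = 0.418957·0.4103 + -0.036175·7.1731 = -0.0876  (Chevron)
  w_3 = 0.418957·2.4302 + -0.036175·15.3567 = 0.4626  (Ford)
  w_4 = 0.418957·2.3950 + -0.036175·18.1025 = 0.3485  (Exxon)
Σw_i=1.0000  μᵀw=0.1470
σ²=wᵀΣw=λ₁·μ_p+λ₂ = 0.418957·0.147 + -0.036175 = 0.025412 ≈ 0.0254


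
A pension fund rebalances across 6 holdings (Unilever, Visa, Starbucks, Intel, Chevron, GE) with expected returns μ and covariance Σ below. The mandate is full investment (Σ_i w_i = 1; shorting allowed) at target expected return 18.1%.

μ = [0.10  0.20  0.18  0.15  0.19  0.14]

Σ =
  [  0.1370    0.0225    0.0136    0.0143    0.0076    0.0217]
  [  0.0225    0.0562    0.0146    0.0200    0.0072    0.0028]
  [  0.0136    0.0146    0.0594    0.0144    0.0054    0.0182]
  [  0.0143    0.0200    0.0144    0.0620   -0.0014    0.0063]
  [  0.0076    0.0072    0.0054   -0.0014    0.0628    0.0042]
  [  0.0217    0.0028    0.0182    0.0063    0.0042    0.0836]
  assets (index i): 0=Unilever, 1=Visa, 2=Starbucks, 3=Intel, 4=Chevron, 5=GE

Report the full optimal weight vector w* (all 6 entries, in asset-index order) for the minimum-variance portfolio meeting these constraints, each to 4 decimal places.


x=Σ⁻¹μ = [-0.2758  2.4053  1.6235  1.2784  2.5994  1.0853]
y=Σ⁻¹𝟙 = [1.9084  9.1145  7.9557  10.4007  13.6631  7.9589]
a=μᵀx=1.583303  b=𝟙ᵀx=8.716117  c=𝟙ᵀy=51.001356  D=ac−b²=4.779925
λ₁=(c·0.181−b)/D = (51.001356·0.181−8.716117)/4.779925 = 0.107769
λ₂=(a−b·0.181)/D = (1.583303−8.716117·0.181)/4.779925 = 0.001190
w* = 0.107769·x + 0.001190·y:
  w_0 = 0.107769·-0.2758 + 0.001190·1.9084 = -0.0275  (Unilever)
  w_1 = 0.107769·2.4053 + 0.001190·9.1145 = 0.2701  (Visa)
  w_2 = 0.107769·1.6235 + 0.001190·7.9557 = 0.1844  (Starbucks)
  w_3 = 0.107769·1.2784 + 0.001190·10.4007 = 0.1501  (Intel)
  w_4 = 0.107769·2.5994 + 0.001190·13.6631 = 0.2964  (Chevron)
  w_5 = 0.107769·1.0853 + 0.001190·7.9589 = 0.1264  (GE)
Σw_i=1.0000  μᵀw=0.1810
σ²=wᵀΣw=λ₁·μ_p+λ₂ = 0.107769·0.181 + 0.001190 = 0.020696 ≈ 0.0207

-0.0275  0.2701  0.1844  0.1501  0.2964  0.1264


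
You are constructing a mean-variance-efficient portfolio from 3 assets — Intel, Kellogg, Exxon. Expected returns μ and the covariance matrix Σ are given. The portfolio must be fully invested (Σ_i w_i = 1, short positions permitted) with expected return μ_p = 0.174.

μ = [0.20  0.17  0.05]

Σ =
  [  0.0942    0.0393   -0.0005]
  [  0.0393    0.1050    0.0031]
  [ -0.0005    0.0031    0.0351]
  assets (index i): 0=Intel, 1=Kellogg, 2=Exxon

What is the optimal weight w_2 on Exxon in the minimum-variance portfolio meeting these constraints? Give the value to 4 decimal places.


0.1141

u=Σ⁻¹μ = [1.7441  0.9259  1.3676]
v=Σ⁻¹𝟙 = [8.4589  5.5275  28.1223]
a=μᵀu=0.574603  b=𝟙ᵀu=4.037574  c=𝟙ᵀv=42.108751  D=ac−b²=7.893791
λ₁=(c·0.174−b)/D = (42.108751·0.174−4.037574)/7.893791 = 0.416701
λ₂=(a−b·0.174)/D = (0.574603−4.037574·0.174)/7.893791 = -0.016207
w* = 0.416701·u + -0.016207·v:
  w_0 = 0.416701·1.7441 + -0.016207·8.4589 = 0.5897  (Intel)
  w_1 = 0.416701·0.9259 + -0.016207·5.5275 = 0.2962  (Kellogg)
  w_2 = 0.416701·1.3676 + -0.016207·28.1223 = 0.1141  (Exxon)
Σw_i=1.0000  μᵀw=0.1740
σ²=wᵀΣw=λ₁·μ_p+λ₂ = 0.416701·0.174 + -0.016207 = 0.056299 ≈ 0.0563


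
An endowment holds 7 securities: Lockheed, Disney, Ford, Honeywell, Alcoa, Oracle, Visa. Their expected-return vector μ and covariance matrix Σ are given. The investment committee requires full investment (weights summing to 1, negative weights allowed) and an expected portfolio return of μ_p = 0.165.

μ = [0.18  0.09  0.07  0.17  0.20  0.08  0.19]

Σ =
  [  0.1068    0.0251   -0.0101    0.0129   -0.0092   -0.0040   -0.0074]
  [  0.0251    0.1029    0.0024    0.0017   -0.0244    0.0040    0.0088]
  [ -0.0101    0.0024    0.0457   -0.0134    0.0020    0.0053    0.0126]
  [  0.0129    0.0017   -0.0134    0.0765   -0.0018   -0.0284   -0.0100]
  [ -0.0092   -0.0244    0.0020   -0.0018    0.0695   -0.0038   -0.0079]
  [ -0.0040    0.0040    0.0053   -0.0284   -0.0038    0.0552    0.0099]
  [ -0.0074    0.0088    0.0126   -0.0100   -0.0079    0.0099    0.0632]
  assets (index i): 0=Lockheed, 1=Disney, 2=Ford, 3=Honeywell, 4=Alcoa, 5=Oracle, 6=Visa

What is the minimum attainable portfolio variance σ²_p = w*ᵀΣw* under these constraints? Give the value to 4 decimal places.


0.0097

u=Σ⁻¹μ = [1.8648  0.8679  1.5459  3.8165  4.0379  2.9986  3.4345]
v=Σ⁻¹𝟙 = [9.9560  9.1953  23.8454  28.7049  22.1646  29.7352  13.6088]
a=μᵀu=2.870814  b=𝟙ᵀu=18.566087  c=𝟙ᵀv=137.210256  D=ac−b²=49.205552
λ₁=(c·0.165−b)/D = (137.210256·0.165−18.566087)/49.205552 = 0.082788
λ₂=(a−b·0.165)/D = (2.870814−18.566087·0.165)/49.205552 = -0.003914
w* = 0.082788·u + -0.003914·v:
  w_0 = 0.082788·1.8648 + -0.003914·9.9560 = 0.1154  (Lockheed)
  w_1 = 0.082788·0.8679 + -0.003914·9.1953 = 0.0359  (Disney)
  w_2 = 0.082788·1.5459 + -0.003914·23.8454 = 0.0347  (Ford)
  w_3 = 0.082788·3.8165 + -0.003914·28.7049 = 0.2036  (Honeywell)
  w_4 = 0.082788·4.0379 + -0.003914·22.1646 = 0.2475  (Alcoa)
  w_5 = 0.082788·2.9986 + -0.003914·29.7352 = 0.1319  (Oracle)
  w_6 = 0.082788·3.4345 + -0.003914·13.6088 = 0.2311  (Visa)
Σw_i=1.0000  μᵀw=0.1650
σ²=wᵀΣw=λ₁·μ_p+λ₂ = 0.082788·0.165 + -0.003914 = 0.009746 ≈ 0.0097


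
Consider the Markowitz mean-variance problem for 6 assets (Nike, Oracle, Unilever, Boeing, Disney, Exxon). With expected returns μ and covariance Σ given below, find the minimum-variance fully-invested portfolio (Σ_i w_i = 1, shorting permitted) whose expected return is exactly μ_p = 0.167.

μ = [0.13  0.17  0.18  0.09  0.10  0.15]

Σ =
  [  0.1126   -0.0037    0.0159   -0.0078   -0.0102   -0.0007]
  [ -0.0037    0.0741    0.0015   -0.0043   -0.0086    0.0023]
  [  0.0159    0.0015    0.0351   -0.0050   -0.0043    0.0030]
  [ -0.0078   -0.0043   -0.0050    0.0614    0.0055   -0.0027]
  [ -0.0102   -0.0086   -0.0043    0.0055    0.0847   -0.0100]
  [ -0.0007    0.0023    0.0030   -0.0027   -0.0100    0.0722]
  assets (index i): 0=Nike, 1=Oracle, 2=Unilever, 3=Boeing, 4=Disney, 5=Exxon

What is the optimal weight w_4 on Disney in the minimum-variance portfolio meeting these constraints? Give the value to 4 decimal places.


g=Σ⁻¹μ = [0.8648  2.5126  4.9763  2.0799  1.9103  2.1415]
h=Σ⁻¹𝟙 = [8.4780  15.9416  27.5034  19.9273  16.3537  15.2922]
a=μᵀg=2.134757  b=𝟙ᵀg=14.485484  c=𝟙ᵀh=103.496254  D=ac−b²=11.110145
λ₁=(c·0.167−b)/D = (103.496254·0.167−14.485484)/11.110145 = 0.251877
λ₂=(a−b·0.167)/D = (2.134757−14.485484·0.167)/11.110145 = -0.025591
w* = 0.251877·g + -0.025591·h:
  w_0 = 0.251877·0.8648 + -0.025591·8.4780 = 0.0009  (Nike)
  w_1 = 0.251877·2.5126 + -0.025591·15.9416 = 0.2249  (Oracle)
  w_2 = 0.251877·4.9763 + -0.025591·27.5034 = 0.5496  (Unilever)
  w_3 = 0.251877·2.0799 + -0.025591·19.9273 = 0.0139  (Boeing)
  w_4 = 0.251877·1.9103 + -0.025591·16.3537 = 0.0627  (Disney)
  w_5 = 0.251877·2.1415 + -0.025591·15.2922 = 0.1481  (Exxon)
Σw_i=1.0000  μᵀw=0.1670
σ²=wᵀΣw=λ₁·μ_p+λ₂ = 0.251877·0.167 + -0.025591 = 0.016473 ≈ 0.0165

0.0627


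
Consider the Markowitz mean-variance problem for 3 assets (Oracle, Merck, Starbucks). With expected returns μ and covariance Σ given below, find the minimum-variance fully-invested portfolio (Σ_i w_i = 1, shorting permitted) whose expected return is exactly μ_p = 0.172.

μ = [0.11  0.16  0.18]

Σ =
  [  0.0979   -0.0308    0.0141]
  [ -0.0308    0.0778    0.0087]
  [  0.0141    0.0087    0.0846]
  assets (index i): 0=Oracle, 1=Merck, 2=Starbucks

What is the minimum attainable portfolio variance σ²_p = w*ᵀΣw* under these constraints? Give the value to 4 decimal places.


p=Σ⁻¹μ = [1.6986  2.5521  1.5821]
q=Σ⁻¹𝟙 = [14.7460  17.8495  7.5271]
a=μᵀp=0.879966  b=𝟙ᵀp=5.832853  c=𝟙ᵀq=40.122571  D=ac−b²=1.284335
λ₁=(c·0.172−b)/D = (40.122571·0.172−5.832853)/1.284335 = 0.831737
λ₂=(a−b·0.172)/D = (0.879966−5.832853·0.172)/1.284335 = -0.095991
w* = 0.831737·p + -0.095991·q:
  w_0 = 0.831737·1.6986 + -0.095991·14.7460 = -0.0027  (Oracle)
  w_1 = 0.831737·2.5521 + -0.095991·17.8495 = 0.4093  (Merck)
  w_2 = 0.831737·1.5821 + -0.095991·7.5271 = 0.5934  (Starbucks)
Σw_i=1.0000  μᵀw=0.1720
σ²=wᵀΣw=λ₁·μ_p+λ₂ = 0.831737·0.172 + -0.095991 = 0.047068 ≈ 0.0471

0.0471


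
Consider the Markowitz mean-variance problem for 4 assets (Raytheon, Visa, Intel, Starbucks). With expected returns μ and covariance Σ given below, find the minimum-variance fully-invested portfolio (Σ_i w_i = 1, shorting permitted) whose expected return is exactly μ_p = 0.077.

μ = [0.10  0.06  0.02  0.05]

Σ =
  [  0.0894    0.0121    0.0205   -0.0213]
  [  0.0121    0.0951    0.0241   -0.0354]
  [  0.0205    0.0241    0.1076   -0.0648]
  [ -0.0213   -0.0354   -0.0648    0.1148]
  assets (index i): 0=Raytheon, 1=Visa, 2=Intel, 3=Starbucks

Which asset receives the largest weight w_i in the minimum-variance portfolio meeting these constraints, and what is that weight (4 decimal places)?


u=Σ⁻¹μ = [1.1786  0.7943  0.4922  1.1770]
v=Σ⁻¹𝟙 = [11.0028  13.8447  19.9115  26.2607]
a=μᵀu=0.234218  b=𝟙ᵀu=3.642219  c=𝟙ᵀv=71.019607  D=ac−b²=3.368286
λ₁=(c·0.077−b)/D = (71.019607·0.077−3.642219)/3.368286 = 0.542202
λ₂=(a−b·0.077)/D = (0.234218−3.642219·0.077)/3.368286 = -0.013726
w* = 0.542202·u + -0.013726·v:
  w_0 = 0.542202·1.1786 + -0.013726·11.0028 = 0.4880  (Raytheon)
  w_1 = 0.542202·0.7943 + -0.013726·13.8447 = 0.2407  (Visa)
  w_2 = 0.542202·0.4922 + -0.013726·19.9115 = -0.0064  (Intel)
  w_3 = 0.542202·1.1770 + -0.013726·26.2607 = 0.2777  (Starbucks)
Σw_i=1.0000  μᵀw=0.0770
σ²=wᵀΣw=λ₁·μ_p+λ₂ = 0.542202·0.077 + -0.013726 = 0.028024 ≈ 0.0280

Raytheon (0.4880)


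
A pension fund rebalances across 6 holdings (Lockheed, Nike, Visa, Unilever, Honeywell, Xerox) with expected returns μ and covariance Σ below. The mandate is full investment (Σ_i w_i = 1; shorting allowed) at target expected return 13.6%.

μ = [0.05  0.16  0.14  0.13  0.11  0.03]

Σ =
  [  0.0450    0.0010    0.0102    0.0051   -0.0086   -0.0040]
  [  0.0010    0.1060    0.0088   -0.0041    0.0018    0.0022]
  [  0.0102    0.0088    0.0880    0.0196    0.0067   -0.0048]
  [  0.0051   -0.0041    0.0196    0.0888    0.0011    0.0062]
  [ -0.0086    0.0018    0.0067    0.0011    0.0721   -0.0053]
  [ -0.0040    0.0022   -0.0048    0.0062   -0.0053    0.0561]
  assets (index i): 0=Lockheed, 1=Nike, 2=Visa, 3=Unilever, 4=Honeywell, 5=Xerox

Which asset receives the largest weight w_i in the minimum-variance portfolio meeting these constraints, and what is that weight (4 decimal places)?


p=Σ⁻¹μ = [1.0797  1.4241  0.9760  1.1872  1.5583  0.6554]
q=Σ⁻¹𝟙 = [25.0831  8.2706  5.8031  7.2637  17.5221  20.6386]
a=μᵀp=0.763893  b=𝟙ᵀp=6.880743  c=𝟙ᵀq=84.581048  D=ac−b²=17.266212
λ₁=(c·0.136−b)/D = (84.581048·0.136−6.880743)/17.266212 = 0.267707
λ₂=(a−b·0.136)/D = (0.763893−6.880743·0.136)/17.266212 = -0.009955
w* = 0.267707·p + -0.009955·q:
  w_0 = 0.267707·1.0797 + -0.009955·25.0831 = 0.0393  (Lockheed)
  w_1 = 0.267707·1.4241 + -0.009955·8.2706 = 0.2989  (Nike)
  w_2 = 0.267707·0.9760 + -0.009955·5.8031 = 0.2035  (Visa)
  w_3 = 0.267707·1.1872 + -0.009955·7.2637 = 0.2455  (Unilever)
  w_4 = 0.267707·1.5583 + -0.009955·17.5221 = 0.2427  (Honeywell)
  w_5 = 0.267707·0.6554 + -0.009955·20.6386 = -0.0300  (Xerox)
Σw_i=1.0000  μᵀw=0.1360
σ²=wᵀΣw=λ₁·μ_p+λ₂ = 0.267707·0.136 + -0.009955 = 0.026453 ≈ 0.0265

Nike (0.2989)


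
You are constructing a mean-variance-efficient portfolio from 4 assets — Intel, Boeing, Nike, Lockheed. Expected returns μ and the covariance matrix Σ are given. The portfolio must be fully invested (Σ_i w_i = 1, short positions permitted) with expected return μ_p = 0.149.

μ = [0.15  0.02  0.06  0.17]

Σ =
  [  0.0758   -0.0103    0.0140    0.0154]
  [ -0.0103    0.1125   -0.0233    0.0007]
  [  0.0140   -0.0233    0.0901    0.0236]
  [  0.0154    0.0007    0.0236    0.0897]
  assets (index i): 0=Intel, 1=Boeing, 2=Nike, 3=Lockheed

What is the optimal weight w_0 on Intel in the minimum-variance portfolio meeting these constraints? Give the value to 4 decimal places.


0.4717

p=Σ⁻¹μ = [1.6893  0.3384  0.0765  1.5824]
q=Σ⁻¹𝟙 = [11.5829  12.1499  10.8117  6.2203]
a=μᵀp=0.533759  b=𝟙ᵀp=3.686594  c=𝟙ᵀq=40.764821  D=ac−b²=8.167597
λ₁=(c·0.149−b)/D = (40.764821·0.149−3.686594)/8.167597 = 0.292297
λ₂=(a−b·0.149)/D = (0.533759−3.686594·0.149)/8.167597 = -0.001903
w* = 0.292297·p + -0.001903·q:
  w_0 = 0.292297·1.6893 + -0.001903·11.5829 = 0.4717  (Intel)
  w_1 = 0.292297·0.3384 + -0.001903·12.1499 = 0.0758  (Boeing)
  w_2 = 0.292297·0.0765 + -0.001903·10.8117 = 0.0018  (Nike)
  w_3 = 0.292297·1.5824 + -0.001903·6.2203 = 0.4507  (Lockheed)
Σw_i=1.0000  μᵀw=0.1490
σ²=wᵀΣw=λ₁·μ_p+λ₂ = 0.292297·0.149 + -0.001903 = 0.041649 ≈ 0.0416


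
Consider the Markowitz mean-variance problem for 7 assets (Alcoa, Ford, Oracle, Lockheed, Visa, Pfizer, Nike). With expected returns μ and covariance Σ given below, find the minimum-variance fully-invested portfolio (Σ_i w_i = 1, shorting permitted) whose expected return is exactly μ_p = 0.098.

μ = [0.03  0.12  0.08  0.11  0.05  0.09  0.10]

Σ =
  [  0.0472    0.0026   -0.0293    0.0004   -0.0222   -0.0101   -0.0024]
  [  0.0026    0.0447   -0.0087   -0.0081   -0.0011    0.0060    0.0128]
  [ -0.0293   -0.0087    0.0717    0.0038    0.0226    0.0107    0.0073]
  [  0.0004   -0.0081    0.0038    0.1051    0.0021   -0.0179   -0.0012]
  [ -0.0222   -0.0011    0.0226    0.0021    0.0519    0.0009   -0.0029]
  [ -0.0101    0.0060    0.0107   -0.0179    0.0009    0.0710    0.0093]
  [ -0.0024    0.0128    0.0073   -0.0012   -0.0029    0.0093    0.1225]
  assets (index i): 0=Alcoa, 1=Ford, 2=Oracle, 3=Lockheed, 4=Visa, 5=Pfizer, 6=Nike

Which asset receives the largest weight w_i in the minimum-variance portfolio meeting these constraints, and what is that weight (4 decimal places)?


u=Σ⁻¹μ = [2.4626  2.8669  1.7496  1.4128  1.2564  1.4001  0.3980]
v=Σ⁻¹𝟙 = [54.3910  23.3815  25.2043  12.7290  31.4889  18.2327  4.7697]
a=μᵀu=0.941914  b=𝟙ᵀu=11.546412  c=𝟙ᵀv=170.197157  D=ac−b²=26.991418
λ₁=(c·0.098−b)/D = (170.197157·0.098−11.546412)/26.991418 = 0.190168
λ₂=(a−b·0.098)/D = (0.941914−11.546412·0.098)/26.991418 = -0.007026
w* = 0.190168·u + -0.007026·v:
  w_0 = 0.190168·2.4626 + -0.007026·54.3910 = 0.0862  (Alcoa)
  w_1 = 0.190168·2.8669 + -0.007026·23.3815 = 0.3809  (Ford)
  w_2 = 0.190168·1.7496 + -0.007026·25.2043 = 0.1556  (Oracle)
  w_3 = 0.190168·1.4128 + -0.007026·12.7290 = 0.1792  (Lockheed)
  w_4 = 0.190168·1.2564 + -0.007026·31.4889 = 0.0177  (Visa)
  w_5 = 0.190168·1.4001 + -0.007026·18.2327 = 0.1382  (Pfizer)
  w_6 = 0.190168·0.3980 + -0.007026·4.7697 = 0.0422  (Nike)
Σw_i=1.0000  μᵀw=0.0980
σ²=wᵀΣw=λ₁·μ_p+λ₂ = 0.190168·0.098 + -0.007026 = 0.011611 ≈ 0.0116

Ford (0.3809)


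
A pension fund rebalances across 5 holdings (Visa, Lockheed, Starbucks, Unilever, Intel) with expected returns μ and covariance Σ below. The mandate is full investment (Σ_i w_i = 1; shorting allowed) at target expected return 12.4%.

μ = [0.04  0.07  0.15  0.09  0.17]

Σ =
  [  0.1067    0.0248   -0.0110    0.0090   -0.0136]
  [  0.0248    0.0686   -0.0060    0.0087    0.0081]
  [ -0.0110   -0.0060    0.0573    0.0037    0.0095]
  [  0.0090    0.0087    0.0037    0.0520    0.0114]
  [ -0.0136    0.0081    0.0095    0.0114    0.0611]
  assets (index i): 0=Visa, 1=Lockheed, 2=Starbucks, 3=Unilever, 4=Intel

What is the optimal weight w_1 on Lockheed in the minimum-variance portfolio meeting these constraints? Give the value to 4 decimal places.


p=Σ⁻¹μ = [0.7109  0.5901  2.3749  0.8273  2.3387]
q=Σ⁻¹𝟙 = [9.4570  9.7171  17.4815  12.0458  12.2178]
a=μᵀp=0.898013  b=𝟙ᵀp=6.841861  c=𝟙ᵀq=60.919279  D=ac−b²=7.895248
λ₁=(c·0.124−b)/D = (60.919279·0.124−6.841861)/7.895248 = 0.090197
λ₂=(a−b·0.124)/D = (0.898013−6.841861·0.124)/7.895248 = 0.006285
w* = 0.090197·p + 0.006285·q:
  w_0 = 0.090197·0.7109 + 0.006285·9.4570 = 0.1236  (Visa)
  w_1 = 0.090197·0.5901 + 0.006285·9.7171 = 0.1143  (Lockheed)
  w_2 = 0.090197·2.3749 + 0.006285·17.4815 = 0.3241  (Starbucks)
  w_3 = 0.090197·0.8273 + 0.006285·12.0458 = 0.1503  (Unilever)
  w_4 = 0.090197·2.3387 + 0.006285·12.2178 = 0.2877  (Intel)
Σw_i=1.0000  μᵀw=0.1240
σ²=wᵀΣw=λ₁·μ_p+λ₂ = 0.090197·0.124 + 0.006285 = 0.017470 ≈ 0.0175

0.1143


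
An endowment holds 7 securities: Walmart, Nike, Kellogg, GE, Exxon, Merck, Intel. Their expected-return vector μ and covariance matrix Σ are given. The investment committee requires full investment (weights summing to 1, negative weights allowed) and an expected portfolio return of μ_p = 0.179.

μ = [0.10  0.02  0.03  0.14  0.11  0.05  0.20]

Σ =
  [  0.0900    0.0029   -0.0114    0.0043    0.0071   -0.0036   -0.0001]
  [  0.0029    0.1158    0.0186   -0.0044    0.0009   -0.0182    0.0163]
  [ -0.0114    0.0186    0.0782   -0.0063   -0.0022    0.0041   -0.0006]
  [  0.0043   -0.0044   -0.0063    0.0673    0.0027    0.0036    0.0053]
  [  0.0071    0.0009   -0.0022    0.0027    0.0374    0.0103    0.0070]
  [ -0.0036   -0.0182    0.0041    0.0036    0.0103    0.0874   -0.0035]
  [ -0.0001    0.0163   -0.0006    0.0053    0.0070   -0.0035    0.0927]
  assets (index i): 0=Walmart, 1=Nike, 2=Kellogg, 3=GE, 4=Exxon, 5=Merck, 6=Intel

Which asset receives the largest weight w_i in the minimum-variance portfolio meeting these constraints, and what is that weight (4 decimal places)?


g=Σ⁻¹μ = [0.9633  -0.1499  0.7696  1.8243  2.2369  0.2829  1.9273]
h=Σ⁻¹𝟙 = [10.8054  6.9968  13.9227  13.9764  20.1145  10.0536  7.7206]
a=μᵀg=1.017480  b=𝟙ᵀg=7.854246  c=𝟙ᵀh=83.589972  D=ac−b²=23.361937
λ₁=(c·0.179−b)/D = (83.589972·0.179−7.854246)/23.361937 = 0.304271
λ₂=(a−b·0.179)/D = (1.017480−7.854246·0.179)/23.361937 = -0.016627
w* = 0.304271·g + -0.016627·h:
  w_0 = 0.304271·0.9633 + -0.016627·10.8054 = 0.1134  (Walmart)
  w_1 = 0.304271·-0.1499 + -0.016627·6.9968 = -0.1620  (Nike)
  w_2 = 0.304271·0.7696 + -0.016627·13.9227 = 0.0027  (Kellogg)
  w_3 = 0.304271·1.8243 + -0.016627·13.9764 = 0.3227  (GE)
  w_4 = 0.304271·2.2369 + -0.016627·20.1145 = 0.3462  (Exxon)
  w_5 = 0.304271·0.2829 + -0.016627·10.0536 = -0.0811  (Merck)
  w_6 = 0.304271·1.9273 + -0.016627·7.7206 = 0.4581  (Intel)
Σw_i=1.0000  μᵀw=0.1790
σ²=wᵀΣw=λ₁·μ_p+λ₂ = 0.304271·0.179 + -0.016627 = 0.037838 ≈ 0.0378

Intel (0.4581)


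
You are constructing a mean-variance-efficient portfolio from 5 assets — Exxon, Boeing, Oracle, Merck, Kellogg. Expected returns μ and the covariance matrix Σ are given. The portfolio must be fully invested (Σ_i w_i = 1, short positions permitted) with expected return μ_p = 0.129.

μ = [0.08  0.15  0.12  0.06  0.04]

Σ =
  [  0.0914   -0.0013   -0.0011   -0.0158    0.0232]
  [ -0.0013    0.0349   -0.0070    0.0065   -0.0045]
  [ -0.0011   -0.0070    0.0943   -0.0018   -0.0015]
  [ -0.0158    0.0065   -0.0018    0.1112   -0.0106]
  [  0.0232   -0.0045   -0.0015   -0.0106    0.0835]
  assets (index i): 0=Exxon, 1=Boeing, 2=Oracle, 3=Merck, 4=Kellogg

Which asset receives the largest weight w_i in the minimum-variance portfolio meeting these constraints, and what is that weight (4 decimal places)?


p=Σ⁻¹μ = [0.8989  4.6463  1.6461  0.4767  0.5698]
q=Σ⁻¹𝟙 = [10.1388  31.4613  13.4455  9.9906  12.3644]
a=μᵀp=1.017785  b=𝟙ᵀp=8.237776  c=𝟙ᵀq=77.400640  D=ac−b²=10.916257
λ₁=(c·0.129−b)/D = (77.400640·0.129−8.237776)/10.916257 = 0.160028
λ₂=(a−b·0.129)/D = (1.017785−8.237776·0.129)/10.916257 = -0.004112
w* = 0.160028·p + -0.004112·q:
  w_0 = 0.160028·0.8989 + -0.004112·10.1388 = 0.1022  (Exxon)
  w_1 = 0.160028·4.6463 + -0.004112·31.4613 = 0.6142  (Boeing)
  w_2 = 0.160028·1.6461 + -0.004112·13.4455 = 0.2081  (Oracle)
  w_3 = 0.160028·0.4767 + -0.004112·9.9906 = 0.0352  (Merck)
  w_4 = 0.160028·0.5698 + -0.004112·12.3644 = 0.0403  (Kellogg)
Σw_i=1.0000  μᵀw=0.1290
σ²=wᵀΣw=λ₁·μ_p+λ₂ = 0.160028·0.129 + -0.004112 = 0.016532 ≈ 0.0165

Boeing (0.6142)


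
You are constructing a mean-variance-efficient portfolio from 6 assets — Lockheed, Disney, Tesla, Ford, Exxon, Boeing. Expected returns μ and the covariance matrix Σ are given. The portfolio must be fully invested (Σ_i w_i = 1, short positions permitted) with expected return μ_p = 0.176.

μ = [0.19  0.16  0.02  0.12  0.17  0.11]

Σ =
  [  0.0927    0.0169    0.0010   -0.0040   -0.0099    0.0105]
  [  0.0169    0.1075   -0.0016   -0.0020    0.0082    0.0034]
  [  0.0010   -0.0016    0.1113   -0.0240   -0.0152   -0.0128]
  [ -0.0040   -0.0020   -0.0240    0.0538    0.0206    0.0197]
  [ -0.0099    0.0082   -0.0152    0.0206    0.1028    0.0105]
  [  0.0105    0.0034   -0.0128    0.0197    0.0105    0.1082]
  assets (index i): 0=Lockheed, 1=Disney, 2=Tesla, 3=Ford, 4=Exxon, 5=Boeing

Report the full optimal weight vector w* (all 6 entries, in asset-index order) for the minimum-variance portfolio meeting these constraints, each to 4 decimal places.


x=Σ⁻¹μ = [2.0435  1.0996  0.8738  2.1347  1.4274  0.3600]
y=Σ⁻¹𝟙 = [10.4028  7.5634  15.2973  21.7135  7.5137  5.1221]
a=μᵀx=1.120103  b=𝟙ᵀx=7.939003  c=𝟙ᵀy=67.612845  D=ac−b²=12.705559
λ₁=(c·0.176−b)/D = (67.612845·0.176−7.939003)/12.705559 = 0.311742
λ₂=(a−b·0.176)/D = (1.120103−7.939003·0.176)/12.705559 = -0.021814
w* = 0.311742·x + -0.021814·y:
  w_0 = 0.311742·2.0435 + -0.021814·10.4028 = 0.4101  (Lockheed)
  w_1 = 0.311742·1.0996 + -0.021814·7.5634 = 0.1778  (Disney)
  w_2 = 0.311742·0.8738 + -0.021814·15.2973 = -0.0613  (Tesla)
  w_3 = 0.311742·2.1347 + -0.021814·21.7135 = 0.1918  (Ford)
  w_4 = 0.311742·1.4274 + -0.021814·7.5137 = 0.2811  (Exxon)
  w_5 = 0.311742·0.3600 + -0.021814·5.1221 = 0.0005  (Boeing)
Σw_i=1.0000  μᵀw=0.1760
σ²=wᵀΣw=λ₁·μ_p+λ₂ = 0.311742·0.176 + -0.021814 = 0.033052 ≈ 0.0331

0.4101  0.1778  -0.0613  0.1918  0.2811  0.0005


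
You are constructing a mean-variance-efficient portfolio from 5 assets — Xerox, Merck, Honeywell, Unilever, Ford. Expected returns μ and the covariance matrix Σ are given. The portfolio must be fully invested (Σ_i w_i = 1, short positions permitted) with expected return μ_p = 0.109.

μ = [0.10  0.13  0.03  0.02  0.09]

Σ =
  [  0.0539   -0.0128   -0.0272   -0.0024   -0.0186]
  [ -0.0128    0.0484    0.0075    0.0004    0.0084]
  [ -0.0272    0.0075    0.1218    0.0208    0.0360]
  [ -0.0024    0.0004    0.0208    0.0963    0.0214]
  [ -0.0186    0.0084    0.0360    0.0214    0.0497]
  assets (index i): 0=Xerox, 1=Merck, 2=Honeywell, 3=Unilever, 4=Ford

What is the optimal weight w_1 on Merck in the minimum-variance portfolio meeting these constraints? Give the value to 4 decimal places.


0.3408

u=Σ⁻¹μ = [3.5703  3.1507  0.1164  -0.3360  2.6749]
v=Σ⁻¹𝟙 = [36.0703  25.1998  7.4198  4.6948  21.9647]
a=μᵀu=1.004135  b=𝟙ᵀu=9.176313  c=𝟙ᵀv=95.349379  D=ac−b²=11.538900
λ₁=(c·0.109−b)/D = (95.349379·0.109−9.176313)/11.538900 = 0.105449
λ₂=(a−b·0.109)/D = (1.004135−9.176313·0.109)/11.538900 = 0.000339
w* = 0.105449·u + 0.000339·v:
  w_0 = 0.105449·3.5703 + 0.000339·36.0703 = 0.3887  (Xerox)
  w_1 = 0.105449·3.1507 + 0.000339·25.1998 = 0.3408  (Merck)
  w_2 = 0.105449·0.1164 + 0.000339·7.4198 = 0.0148  (Honeywell)
  w_3 = 0.105449·-0.3360 + 0.000339·4.6948 = -0.0338  (Unilever)
  w_4 = 0.105449·2.6749 + 0.000339·21.9647 = 0.2895  (Ford)
Σw_i=1.0000  μᵀw=0.1090
σ²=wᵀΣw=λ₁·μ_p+λ₂ = 0.105449·0.109 + 0.000339 = 0.011833 ≈ 0.0118


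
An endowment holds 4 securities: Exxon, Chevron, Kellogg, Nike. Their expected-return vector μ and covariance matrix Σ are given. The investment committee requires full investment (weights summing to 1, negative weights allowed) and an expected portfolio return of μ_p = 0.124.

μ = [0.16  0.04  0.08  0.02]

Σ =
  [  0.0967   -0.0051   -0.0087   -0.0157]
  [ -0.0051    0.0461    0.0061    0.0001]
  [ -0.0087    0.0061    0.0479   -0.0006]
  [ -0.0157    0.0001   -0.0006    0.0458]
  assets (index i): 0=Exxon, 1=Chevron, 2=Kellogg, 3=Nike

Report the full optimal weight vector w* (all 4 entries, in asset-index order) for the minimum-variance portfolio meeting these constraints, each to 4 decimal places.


0.5538  -0.0037  0.4423  0.0076

x=Σ⁻¹μ = [2.0640  0.8350  1.9533  1.1680]
y=Σ⁻¹𝟙 = [17.9861  20.7283  21.8576  28.2407]
a=μᵀx=0.543268  b=𝟙ᵀx=6.020329  c=𝟙ᵀy=88.812679  D=ac−b²=12.004687
λ₁=(c·0.124−b)/D = (88.812679·0.124−6.020329)/12.004687 = 0.415874
λ₂=(a−b·0.124)/D = (0.543268−6.020329·0.124)/12.004687 = -0.016931
w* = 0.415874·x + -0.016931·y:
  w_0 = 0.415874·2.0640 + -0.016931·17.9861 = 0.5538  (Exxon)
  w_1 = 0.415874·0.8350 + -0.016931·20.7283 = -0.0037  (Chevron)
  w_2 = 0.415874·1.9533 + -0.016931·21.8576 = 0.4423  (Kellogg)
  w_3 = 0.415874·1.1680 + -0.016931·28.2407 = 0.0076  (Nike)
Σw_i=1.0000  μᵀw=0.1240
σ²=wᵀΣw=λ₁·μ_p+λ₂ = 0.415874·0.124 + -0.016931 = 0.034637 ≈ 0.0346


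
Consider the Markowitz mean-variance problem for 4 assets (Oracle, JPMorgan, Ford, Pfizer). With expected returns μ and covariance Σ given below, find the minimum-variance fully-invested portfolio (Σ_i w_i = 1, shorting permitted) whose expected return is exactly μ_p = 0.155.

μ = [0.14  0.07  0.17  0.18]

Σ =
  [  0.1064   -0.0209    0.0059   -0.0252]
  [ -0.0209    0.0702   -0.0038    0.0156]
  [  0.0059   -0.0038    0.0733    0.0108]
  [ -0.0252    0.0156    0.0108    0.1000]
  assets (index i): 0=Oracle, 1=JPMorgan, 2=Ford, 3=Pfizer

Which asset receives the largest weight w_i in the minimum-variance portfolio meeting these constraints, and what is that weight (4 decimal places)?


u=Σ⁻¹μ = [1.8965  1.2518  1.9557  1.8714]
v=Σ⁻¹𝟙 = [14.3713  17.0197  11.9424  9.6767]
a=μᵀu=1.022458  b=𝟙ᵀu=6.975372  c=𝟙ᵀv=53.010093  D=ac−b²=5.544757
λ₁=(c·0.155−b)/D = (53.010093·0.155−6.975372)/5.544757 = 0.223850
λ₂=(a−b·0.155)/D = (1.022458−6.975372·0.155)/5.544757 = -0.010591
w* = 0.223850·u + -0.010591·v:
  w_0 = 0.223850·1.8965 + -0.010591·14.3713 = 0.2723  (Oracle)
  w_1 = 0.223850·1.2518 + -0.010591·17.0197 = 0.0999  (JPMorgan)
  w_2 = 0.223850·1.9557 + -0.010591·11.9424 = 0.3113  (Ford)
  w_3 = 0.223850·1.8714 + -0.010591·9.6767 = 0.3164  (Pfizer)
Σw_i=1.0000  μᵀw=0.1550
σ²=wᵀΣw=λ₁·μ_p+λ₂ = 0.223850·0.155 + -0.010591 = 0.024106 ≈ 0.0241

Pfizer (0.3164)


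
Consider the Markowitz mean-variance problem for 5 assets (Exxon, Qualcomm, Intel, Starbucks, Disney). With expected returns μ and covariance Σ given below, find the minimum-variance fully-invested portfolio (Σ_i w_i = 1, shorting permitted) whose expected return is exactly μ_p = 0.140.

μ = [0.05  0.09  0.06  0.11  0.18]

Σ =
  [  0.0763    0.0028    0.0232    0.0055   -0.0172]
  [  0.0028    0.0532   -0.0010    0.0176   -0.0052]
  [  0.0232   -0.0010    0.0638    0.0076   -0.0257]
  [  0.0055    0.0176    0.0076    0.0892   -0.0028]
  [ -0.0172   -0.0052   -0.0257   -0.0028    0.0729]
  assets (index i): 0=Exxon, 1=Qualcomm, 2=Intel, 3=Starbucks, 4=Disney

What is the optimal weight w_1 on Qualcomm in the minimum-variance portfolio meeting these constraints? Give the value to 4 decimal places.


u=Σ⁻¹μ = [0.7072  1.7791  2.0323  0.7755  3.5092]
v=Σ⁻¹𝟙 = [11.2066  19.2228  21.5071  5.6960  25.5335]
a=μᵀu=1.034382  b=𝟙ᵀu=8.803395  c=𝟙ᵀv=83.165944  D=ac−b²=8.525625
λ₁=(c·0.140−b)/D = (83.165944·0.140−8.803395)/8.525625 = 0.333094
λ₂=(a−b·0.140)/D = (1.034382−8.803395·0.140)/8.525625 = -0.023235
w* = 0.333094·u + -0.023235·v:
  w_0 = 0.333094·0.7072 + -0.023235·11.2066 = -0.0248  (Exxon)
  w_1 = 0.333094·1.7791 + -0.023235·19.2228 = 0.1460  (Qualcomm)
  w_2 = 0.333094·2.0323 + -0.023235·21.5071 = 0.1772  (Intel)
  w_3 = 0.333094·0.7755 + -0.023235·5.6960 = 0.1260  (Starbucks)
  w_4 = 0.333094·3.5092 + -0.023235·25.5335 = 0.5756  (Disney)
Σw_i=1.0000  μᵀw=0.1400
σ²=wᵀΣw=λ₁·μ_p+λ₂ = 0.333094·0.140 + -0.023235 = 0.023398 ≈ 0.0234

0.1460


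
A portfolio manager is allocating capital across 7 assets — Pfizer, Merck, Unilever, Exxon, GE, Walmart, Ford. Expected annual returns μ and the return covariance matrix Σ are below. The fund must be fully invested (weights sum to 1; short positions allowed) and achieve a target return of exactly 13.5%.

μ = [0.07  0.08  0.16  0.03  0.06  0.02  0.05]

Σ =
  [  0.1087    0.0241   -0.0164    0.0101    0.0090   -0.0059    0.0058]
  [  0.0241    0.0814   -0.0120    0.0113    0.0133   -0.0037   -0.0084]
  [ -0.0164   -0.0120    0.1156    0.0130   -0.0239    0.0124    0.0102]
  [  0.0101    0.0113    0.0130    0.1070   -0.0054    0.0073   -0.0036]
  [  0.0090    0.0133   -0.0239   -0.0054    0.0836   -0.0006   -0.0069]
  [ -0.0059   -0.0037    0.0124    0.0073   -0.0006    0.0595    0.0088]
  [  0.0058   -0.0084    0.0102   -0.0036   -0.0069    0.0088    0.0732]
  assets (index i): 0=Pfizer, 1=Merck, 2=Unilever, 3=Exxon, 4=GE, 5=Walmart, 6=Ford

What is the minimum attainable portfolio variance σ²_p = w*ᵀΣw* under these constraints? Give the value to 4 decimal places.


x=Σ⁻¹μ = [0.5749  0.9613  1.7283  -0.0134  1.0460  0.0157  0.6030]
y=Σ⁻¹𝟙 = [6.6685  10.5555  10.2858  6.5849  14.0957  13.3993  12.9525]
a=μᵀx=0.486498  b=𝟙ᵀx=4.915869  c=𝟙ᵀy=74.542255  D=ac−b²=12.098904
λ₁=(c·0.135−b)/D = (74.542255·0.135−4.915869)/12.098904 = 0.425438
λ₂=(a−b·0.135)/D = (0.486498−4.915869·0.135)/12.098904 = -0.014641
w* = 0.425438·x + -0.014641·y:
  w_0 = 0.425438·0.5749 + -0.014641·6.6685 = 0.1470  (Pfizer)
  w_1 = 0.425438·0.9613 + -0.014641·10.5555 = 0.2544  (Merck)
  w_2 = 0.425438·1.7283 + -0.014641·10.2858 = 0.5847  (Unilever)
  w_3 = 0.425438·-0.0134 + -0.014641·6.5849 = -0.1021  (Exxon)
  w_4 = 0.425438·1.0460 + -0.014641·14.0957 = 0.2386  (GE)
  w_5 = 0.425438·0.0157 + -0.014641·13.3993 = -0.1895  (Walmart)
  w_6 = 0.425438·0.6030 + -0.014641·12.9525 = 0.0669  (Ford)
Σw_i=1.0000  μᵀw=0.1350
σ²=wᵀΣw=λ₁·μ_p+λ₂ = 0.425438·0.135 + -0.014641 = 0.042793 ≈ 0.0428

0.0428


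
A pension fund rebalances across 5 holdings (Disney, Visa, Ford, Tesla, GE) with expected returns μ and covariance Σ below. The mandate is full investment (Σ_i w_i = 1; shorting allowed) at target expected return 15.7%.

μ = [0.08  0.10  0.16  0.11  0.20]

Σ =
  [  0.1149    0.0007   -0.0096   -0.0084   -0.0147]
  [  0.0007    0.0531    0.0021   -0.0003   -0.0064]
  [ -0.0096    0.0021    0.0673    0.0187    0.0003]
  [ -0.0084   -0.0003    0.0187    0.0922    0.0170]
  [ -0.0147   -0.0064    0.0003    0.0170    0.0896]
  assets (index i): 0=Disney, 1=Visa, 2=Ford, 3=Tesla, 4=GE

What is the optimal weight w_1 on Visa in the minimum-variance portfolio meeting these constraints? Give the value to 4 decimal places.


0.1832

u=Σ⁻¹μ = [1.2293  2.0771  2.3744  0.3685  2.5043]
v=Σ⁻¹𝟙 = [11.9352  19.7505  14.0192  6.7190  13.2078]
a=μᵀu=1.227355  b=𝟙ᵀu=8.553596  c=𝟙ᵀv=65.631719  D=ac−b²=7.389419
λ₁=(c·0.157−b)/D = (65.631719·0.157−8.553596)/7.389419 = 0.236904
λ₂=(a−b·0.157)/D = (1.227355−8.553596·0.157)/7.389419 = -0.015639
w* = 0.236904·u + -0.015639·v:
  w_0 = 0.236904·1.2293 + -0.015639·11.9352 = 0.1046  (Disney)
  w_1 = 0.236904·2.0771 + -0.015639·19.7505 = 0.1832  (Visa)
  w_2 = 0.236904·2.3744 + -0.015639·14.0192 = 0.3433  (Ford)
  w_3 = 0.236904·0.3685 + -0.015639·6.7190 = -0.0178  (Tesla)
  w_4 = 0.236904·2.5043 + -0.015639·13.2078 = 0.3867  (GE)
Σw_i=1.0000  μᵀw=0.1570
σ²=wᵀΣw=λ₁·μ_p+λ₂ = 0.236904·0.157 + -0.015639 = 0.021555 ≈ 0.0216


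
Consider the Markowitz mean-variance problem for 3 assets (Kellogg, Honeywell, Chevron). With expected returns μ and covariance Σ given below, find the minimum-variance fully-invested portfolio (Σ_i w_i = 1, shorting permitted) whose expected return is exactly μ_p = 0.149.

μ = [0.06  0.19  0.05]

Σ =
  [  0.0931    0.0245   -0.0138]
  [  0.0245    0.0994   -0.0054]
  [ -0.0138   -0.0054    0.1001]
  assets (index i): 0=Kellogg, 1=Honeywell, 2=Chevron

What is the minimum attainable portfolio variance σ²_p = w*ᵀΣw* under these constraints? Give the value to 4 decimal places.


0.0549

x=Σ⁻¹μ = [0.2422  1.8863  0.6346]
y=Σ⁻¹𝟙 = [10.3533  8.1527  11.8571]
a=μᵀx=0.404651  b=𝟙ᵀx=2.763056  c=𝟙ᵀy=30.363048  D=ac−b²=4.651951
λ₁=(c·0.149−b)/D = (30.363048·0.149−2.763056)/4.651951 = 0.378559
λ₂=(a−b·0.149)/D = (0.404651−2.763056·0.149)/4.651951 = -0.001514
w* = 0.378559·x + -0.001514·y:
  w_0 = 0.378559·0.2422 + -0.001514·10.3533 = 0.0760  (Kellogg)
  w_1 = 0.378559·1.8863 + -0.001514·8.1527 = 0.7017  (Honeywell)
  w_2 = 0.378559·0.6346 + -0.001514·11.8571 = 0.2223  (Chevron)
Σw_i=1.0000  μᵀw=0.1490
σ²=wᵀΣw=λ₁·μ_p+λ₂ = 0.378559·0.149 + -0.001514 = 0.054891 ≈ 0.0549


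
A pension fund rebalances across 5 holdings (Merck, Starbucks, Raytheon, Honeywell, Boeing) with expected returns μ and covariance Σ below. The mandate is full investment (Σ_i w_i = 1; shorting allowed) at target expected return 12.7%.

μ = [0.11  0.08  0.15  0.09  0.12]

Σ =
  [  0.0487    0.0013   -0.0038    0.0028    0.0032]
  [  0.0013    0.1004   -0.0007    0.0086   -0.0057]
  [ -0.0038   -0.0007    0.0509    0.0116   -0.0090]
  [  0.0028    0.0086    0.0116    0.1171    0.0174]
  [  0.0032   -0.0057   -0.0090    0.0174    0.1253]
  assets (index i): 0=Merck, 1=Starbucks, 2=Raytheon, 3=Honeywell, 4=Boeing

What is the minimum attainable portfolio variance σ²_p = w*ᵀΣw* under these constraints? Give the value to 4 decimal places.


g=Σ⁻¹μ = [2.4101  0.8411  3.3077  0.1505  1.1511]
h=Σ⁻¹𝟙 = [21.1840  10.0248  22.0887  3.7778  8.9578]
a=μᵀg=0.980228  b=𝟙ᵀg=7.860476  c=𝟙ᵀh=66.033177  D=ac−b²=2.940480
λ₁=(c·0.127−b)/D = (66.033177·0.127−7.860476)/2.940480 = 0.178793
λ₂=(a−b·0.127)/D = (0.980228−7.860476·0.127)/2.940480 = -0.006139
w* = 0.178793·g + -0.006139·h:
  w_0 = 0.178793·2.4101 + -0.006139·21.1840 = 0.3009  (Merck)
  w_1 = 0.178793·0.8411 + -0.006139·10.0248 = 0.0888  (Starbucks)
  w_2 = 0.178793·3.3077 + -0.006139·22.0887 = 0.4558  (Raytheon)
  w_3 = 0.178793·0.1505 + -0.006139·3.7778 = 0.0037  (Honeywell)
  w_4 = 0.178793·1.1511 + -0.006139·8.9578 = 0.1508  (Boeing)
Σw_i=1.0000  μᵀw=0.1270
σ²=wᵀΣw=λ₁·μ_p+λ₂ = 0.178793·0.127 + -0.006139 = 0.016567 ≈ 0.0166

0.0166


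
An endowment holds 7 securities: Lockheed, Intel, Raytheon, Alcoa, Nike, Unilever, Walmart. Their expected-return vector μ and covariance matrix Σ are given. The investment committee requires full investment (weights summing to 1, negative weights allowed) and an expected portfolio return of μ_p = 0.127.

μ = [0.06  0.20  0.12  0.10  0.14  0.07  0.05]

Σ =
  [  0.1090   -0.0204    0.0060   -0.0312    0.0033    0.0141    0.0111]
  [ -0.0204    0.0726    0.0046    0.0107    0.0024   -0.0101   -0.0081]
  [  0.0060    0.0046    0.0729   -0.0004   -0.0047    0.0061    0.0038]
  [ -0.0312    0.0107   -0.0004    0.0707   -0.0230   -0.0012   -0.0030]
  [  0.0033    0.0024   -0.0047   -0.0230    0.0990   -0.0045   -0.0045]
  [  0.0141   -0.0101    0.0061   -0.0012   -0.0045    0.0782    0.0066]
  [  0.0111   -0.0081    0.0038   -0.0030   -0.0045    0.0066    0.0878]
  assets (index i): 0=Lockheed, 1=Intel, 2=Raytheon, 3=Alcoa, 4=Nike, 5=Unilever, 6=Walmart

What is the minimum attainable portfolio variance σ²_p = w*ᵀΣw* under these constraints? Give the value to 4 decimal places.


p=Σ⁻¹μ = [1.4116  2.8776  1.3683  2.2983  1.9734  0.9951  0.7021]
q=Σ⁻¹𝟙 = [15.4900  16.1172  11.0669  24.6396  16.4821  11.5898  11.2546]
a=μᵀp=1.435270  b=𝟙ᵀp=11.626334  c=𝟙ᵀq=106.640188  D=ac−b²=17.885770
λ₁=(c·0.127−b)/D = (106.640188·0.127−11.626334)/17.885770 = 0.107178
λ₂=(a−b·0.127)/D = (1.435270−11.626334·0.127)/17.885770 = -0.002308
w* = 0.107178·p + -0.002308·q:
  w_0 = 0.107178·1.4116 + -0.002308·15.4900 = 0.1155  (Lockheed)
  w_1 = 0.107178·2.8776 + -0.002308·16.1172 = 0.2712  (Intel)
  w_2 = 0.107178·1.3683 + -0.002308·11.0669 = 0.1211  (Raytheon)
  w_3 = 0.107178·2.2983 + -0.002308·24.6396 = 0.1895  (Alcoa)
  w_4 = 0.107178·1.9734 + -0.002308·16.4821 = 0.1735  (Nike)
  w_5 = 0.107178·0.9951 + -0.002308·11.5898 = 0.0799  (Unilever)
  w_6 = 0.107178·0.7021 + -0.002308·11.2546 = 0.0493  (Walmart)
Σw_i=1.0000  μᵀw=0.1270
σ²=wᵀΣw=λ₁·μ_p+λ₂ = 0.107178·0.127 + -0.002308 = 0.011304 ≈ 0.0113

0.0113
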